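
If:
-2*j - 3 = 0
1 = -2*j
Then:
No Solution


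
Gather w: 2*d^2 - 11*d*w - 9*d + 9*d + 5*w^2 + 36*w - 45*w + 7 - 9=2*d^2 + 5*w^2 + w*(-11*d - 9) - 2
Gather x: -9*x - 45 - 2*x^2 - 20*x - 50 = -2*x^2 - 29*x - 95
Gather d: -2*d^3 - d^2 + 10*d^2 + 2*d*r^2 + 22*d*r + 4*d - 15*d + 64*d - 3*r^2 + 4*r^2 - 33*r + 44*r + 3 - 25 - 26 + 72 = -2*d^3 + 9*d^2 + d*(2*r^2 + 22*r + 53) + r^2 + 11*r + 24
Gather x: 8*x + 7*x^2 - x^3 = -x^3 + 7*x^2 + 8*x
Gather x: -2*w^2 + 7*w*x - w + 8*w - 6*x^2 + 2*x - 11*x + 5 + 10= -2*w^2 + 7*w - 6*x^2 + x*(7*w - 9) + 15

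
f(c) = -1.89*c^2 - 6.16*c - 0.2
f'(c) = -3.78*c - 6.16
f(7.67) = -158.63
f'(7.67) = -35.15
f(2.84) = -32.94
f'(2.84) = -16.90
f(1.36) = -12.07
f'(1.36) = -11.30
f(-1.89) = 4.69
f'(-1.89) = 0.98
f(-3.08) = 0.84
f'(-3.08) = 5.48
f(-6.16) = -33.97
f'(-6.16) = 17.12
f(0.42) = -3.12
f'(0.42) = -7.75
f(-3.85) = -4.50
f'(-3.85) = 8.39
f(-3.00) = 1.27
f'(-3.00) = 5.18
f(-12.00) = -198.44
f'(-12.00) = 39.20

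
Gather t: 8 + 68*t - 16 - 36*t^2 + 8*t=-36*t^2 + 76*t - 8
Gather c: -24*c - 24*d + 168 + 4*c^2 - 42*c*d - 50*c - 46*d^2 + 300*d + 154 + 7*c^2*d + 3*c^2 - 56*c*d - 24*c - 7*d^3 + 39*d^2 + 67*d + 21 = c^2*(7*d + 7) + c*(-98*d - 98) - 7*d^3 - 7*d^2 + 343*d + 343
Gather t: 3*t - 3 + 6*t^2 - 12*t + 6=6*t^2 - 9*t + 3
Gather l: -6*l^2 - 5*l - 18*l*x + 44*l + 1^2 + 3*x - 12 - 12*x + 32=-6*l^2 + l*(39 - 18*x) - 9*x + 21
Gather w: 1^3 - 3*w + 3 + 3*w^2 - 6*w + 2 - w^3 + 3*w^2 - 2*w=-w^3 + 6*w^2 - 11*w + 6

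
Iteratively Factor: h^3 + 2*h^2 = (h)*(h^2 + 2*h) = h*(h + 2)*(h)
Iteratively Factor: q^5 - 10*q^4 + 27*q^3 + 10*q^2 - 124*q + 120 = (q - 3)*(q^4 - 7*q^3 + 6*q^2 + 28*q - 40) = (q - 3)*(q - 2)*(q^3 - 5*q^2 - 4*q + 20) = (q - 5)*(q - 3)*(q - 2)*(q^2 - 4) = (q - 5)*(q - 3)*(q - 2)^2*(q + 2)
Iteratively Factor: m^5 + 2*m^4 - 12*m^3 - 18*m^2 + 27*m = (m + 3)*(m^4 - m^3 - 9*m^2 + 9*m) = m*(m + 3)*(m^3 - m^2 - 9*m + 9) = m*(m - 1)*(m + 3)*(m^2 - 9) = m*(m - 1)*(m + 3)^2*(m - 3)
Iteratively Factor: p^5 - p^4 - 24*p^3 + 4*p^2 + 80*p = (p - 5)*(p^4 + 4*p^3 - 4*p^2 - 16*p) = (p - 5)*(p - 2)*(p^3 + 6*p^2 + 8*p) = p*(p - 5)*(p - 2)*(p^2 + 6*p + 8) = p*(p - 5)*(p - 2)*(p + 4)*(p + 2)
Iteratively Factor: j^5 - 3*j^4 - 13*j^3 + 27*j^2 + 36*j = (j - 3)*(j^4 - 13*j^2 - 12*j) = (j - 3)*(j + 3)*(j^3 - 3*j^2 - 4*j) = (j - 4)*(j - 3)*(j + 3)*(j^2 + j) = (j - 4)*(j - 3)*(j + 1)*(j + 3)*(j)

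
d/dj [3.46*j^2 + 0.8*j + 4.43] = 6.92*j + 0.8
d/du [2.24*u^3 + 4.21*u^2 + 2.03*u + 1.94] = 6.72*u^2 + 8.42*u + 2.03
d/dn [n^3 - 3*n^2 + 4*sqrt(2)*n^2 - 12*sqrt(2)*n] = 3*n^2 - 6*n + 8*sqrt(2)*n - 12*sqrt(2)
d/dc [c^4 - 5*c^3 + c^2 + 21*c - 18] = 4*c^3 - 15*c^2 + 2*c + 21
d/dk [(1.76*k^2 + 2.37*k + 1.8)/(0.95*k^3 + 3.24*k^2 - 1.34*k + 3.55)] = (-1.672*k^4 - 4.503*k^3 - 15.1672*k^2 + 0.831999999999997*k + 10.8255)/(0.9025*k^6 + 6.156*k^5 + 7.9516*k^4 - 1.9382*k^3 + 24.7996*k^2 - 9.514*k + 12.6025)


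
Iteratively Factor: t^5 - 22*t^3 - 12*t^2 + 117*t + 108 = (t + 3)*(t^4 - 3*t^3 - 13*t^2 + 27*t + 36) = (t - 3)*(t + 3)*(t^3 - 13*t - 12) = (t - 3)*(t + 3)^2*(t^2 - 3*t - 4) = (t - 3)*(t + 1)*(t + 3)^2*(t - 4)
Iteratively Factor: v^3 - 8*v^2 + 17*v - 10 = (v - 1)*(v^2 - 7*v + 10) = (v - 5)*(v - 1)*(v - 2)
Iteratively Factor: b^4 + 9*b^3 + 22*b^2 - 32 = (b + 4)*(b^3 + 5*b^2 + 2*b - 8) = (b + 2)*(b + 4)*(b^2 + 3*b - 4) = (b + 2)*(b + 4)^2*(b - 1)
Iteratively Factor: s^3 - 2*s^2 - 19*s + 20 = (s - 1)*(s^2 - s - 20) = (s - 1)*(s + 4)*(s - 5)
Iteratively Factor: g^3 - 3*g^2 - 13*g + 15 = (g + 3)*(g^2 - 6*g + 5) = (g - 5)*(g + 3)*(g - 1)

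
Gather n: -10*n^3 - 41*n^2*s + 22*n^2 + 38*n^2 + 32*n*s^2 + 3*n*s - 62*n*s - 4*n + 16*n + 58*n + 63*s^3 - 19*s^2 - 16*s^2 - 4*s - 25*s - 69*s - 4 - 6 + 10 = -10*n^3 + n^2*(60 - 41*s) + n*(32*s^2 - 59*s + 70) + 63*s^3 - 35*s^2 - 98*s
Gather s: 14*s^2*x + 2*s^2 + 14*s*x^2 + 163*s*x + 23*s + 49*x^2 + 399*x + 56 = s^2*(14*x + 2) + s*(14*x^2 + 163*x + 23) + 49*x^2 + 399*x + 56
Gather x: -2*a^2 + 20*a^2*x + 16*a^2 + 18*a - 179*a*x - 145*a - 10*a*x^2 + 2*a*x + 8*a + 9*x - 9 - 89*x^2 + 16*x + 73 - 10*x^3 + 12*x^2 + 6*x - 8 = 14*a^2 - 119*a - 10*x^3 + x^2*(-10*a - 77) + x*(20*a^2 - 177*a + 31) + 56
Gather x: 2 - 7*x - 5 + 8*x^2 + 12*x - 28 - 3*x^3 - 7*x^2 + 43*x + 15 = -3*x^3 + x^2 + 48*x - 16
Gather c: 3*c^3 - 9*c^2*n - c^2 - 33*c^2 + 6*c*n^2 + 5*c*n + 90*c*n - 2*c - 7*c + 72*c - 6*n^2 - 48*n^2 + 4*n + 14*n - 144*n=3*c^3 + c^2*(-9*n - 34) + c*(6*n^2 + 95*n + 63) - 54*n^2 - 126*n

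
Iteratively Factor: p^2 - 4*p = (p)*(p - 4)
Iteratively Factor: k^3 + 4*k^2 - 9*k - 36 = (k - 3)*(k^2 + 7*k + 12) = (k - 3)*(k + 3)*(k + 4)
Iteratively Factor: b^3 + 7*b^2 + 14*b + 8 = (b + 2)*(b^2 + 5*b + 4) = (b + 2)*(b + 4)*(b + 1)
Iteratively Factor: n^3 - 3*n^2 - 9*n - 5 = (n + 1)*(n^2 - 4*n - 5) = (n + 1)^2*(n - 5)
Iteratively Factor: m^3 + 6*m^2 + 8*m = (m + 4)*(m^2 + 2*m) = (m + 2)*(m + 4)*(m)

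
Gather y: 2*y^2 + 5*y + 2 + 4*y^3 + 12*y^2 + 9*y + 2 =4*y^3 + 14*y^2 + 14*y + 4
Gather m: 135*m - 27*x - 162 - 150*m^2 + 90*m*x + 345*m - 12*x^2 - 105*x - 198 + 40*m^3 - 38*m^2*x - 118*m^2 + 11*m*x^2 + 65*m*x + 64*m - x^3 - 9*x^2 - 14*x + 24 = 40*m^3 + m^2*(-38*x - 268) + m*(11*x^2 + 155*x + 544) - x^3 - 21*x^2 - 146*x - 336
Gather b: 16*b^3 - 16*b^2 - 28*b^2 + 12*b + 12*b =16*b^3 - 44*b^2 + 24*b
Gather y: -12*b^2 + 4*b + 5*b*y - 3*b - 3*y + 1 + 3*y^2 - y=-12*b^2 + b + 3*y^2 + y*(5*b - 4) + 1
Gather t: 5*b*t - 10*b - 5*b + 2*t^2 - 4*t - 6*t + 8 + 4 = -15*b + 2*t^2 + t*(5*b - 10) + 12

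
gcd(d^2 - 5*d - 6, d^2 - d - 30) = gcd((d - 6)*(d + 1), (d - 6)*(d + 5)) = d - 6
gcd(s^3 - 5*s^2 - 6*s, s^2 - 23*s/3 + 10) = s - 6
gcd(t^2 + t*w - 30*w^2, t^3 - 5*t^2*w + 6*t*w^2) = 1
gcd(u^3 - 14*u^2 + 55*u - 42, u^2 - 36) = u - 6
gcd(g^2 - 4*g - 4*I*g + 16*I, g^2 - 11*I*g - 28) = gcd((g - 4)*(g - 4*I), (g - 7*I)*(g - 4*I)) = g - 4*I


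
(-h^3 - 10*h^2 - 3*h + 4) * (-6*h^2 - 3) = 6*h^5 + 60*h^4 + 21*h^3 + 6*h^2 + 9*h - 12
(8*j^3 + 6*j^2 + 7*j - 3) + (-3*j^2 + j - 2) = 8*j^3 + 3*j^2 + 8*j - 5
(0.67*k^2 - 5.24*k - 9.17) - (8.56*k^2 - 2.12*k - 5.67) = -7.89*k^2 - 3.12*k - 3.5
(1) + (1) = 2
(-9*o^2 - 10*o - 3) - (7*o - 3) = -9*o^2 - 17*o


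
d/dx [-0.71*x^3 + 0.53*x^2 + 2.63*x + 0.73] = -2.13*x^2 + 1.06*x + 2.63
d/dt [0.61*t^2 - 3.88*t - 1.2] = 1.22*t - 3.88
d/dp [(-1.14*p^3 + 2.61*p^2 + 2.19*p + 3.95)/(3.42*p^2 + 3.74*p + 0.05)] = (-3.8988*p^4 - 8.5272*p^3 + 2.1006*p^2 - 26.757*p - 14.6635)/(11.6964*p^4 + 25.5816*p^3 + 14.3296*p^2 + 0.374*p + 0.0025)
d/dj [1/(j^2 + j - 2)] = (-2*j - 1)/(j^2 + j - 2)^2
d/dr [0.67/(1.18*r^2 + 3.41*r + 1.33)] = (-1.5812*r - 2.2847)/(1.18*r^2 + 3.41*r + 1.33)^2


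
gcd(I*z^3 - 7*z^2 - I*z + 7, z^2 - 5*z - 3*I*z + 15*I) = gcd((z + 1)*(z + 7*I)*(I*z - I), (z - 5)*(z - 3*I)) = 1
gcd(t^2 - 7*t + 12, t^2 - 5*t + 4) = t - 4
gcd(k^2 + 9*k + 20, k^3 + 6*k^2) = 1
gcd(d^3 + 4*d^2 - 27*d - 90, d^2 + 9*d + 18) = d^2 + 9*d + 18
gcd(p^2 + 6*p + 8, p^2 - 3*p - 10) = p + 2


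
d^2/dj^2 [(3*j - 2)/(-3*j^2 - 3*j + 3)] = 2*(-3*j^3 + 6*j^2 - 3*j + 1)/(3*(j^6 + 3*j^5 - 5*j^3 + 3*j - 1))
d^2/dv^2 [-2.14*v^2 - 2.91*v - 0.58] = -4.28000000000000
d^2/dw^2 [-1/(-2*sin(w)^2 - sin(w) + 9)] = (-16*sin(w)^4 - 6*sin(w)^3 - 49*sin(w)^2 + 3*sin(w) + 38)/(sin(w) - cos(2*w) - 8)^3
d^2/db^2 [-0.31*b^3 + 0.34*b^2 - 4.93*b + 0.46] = 0.68 - 1.86*b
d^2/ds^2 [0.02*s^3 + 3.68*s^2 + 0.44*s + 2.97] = 0.12*s + 7.36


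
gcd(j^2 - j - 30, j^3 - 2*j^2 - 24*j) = j - 6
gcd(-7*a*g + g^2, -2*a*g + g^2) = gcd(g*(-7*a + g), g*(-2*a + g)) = g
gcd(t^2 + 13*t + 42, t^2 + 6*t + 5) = 1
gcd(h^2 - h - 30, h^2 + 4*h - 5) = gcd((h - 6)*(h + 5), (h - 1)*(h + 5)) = h + 5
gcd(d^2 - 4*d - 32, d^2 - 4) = 1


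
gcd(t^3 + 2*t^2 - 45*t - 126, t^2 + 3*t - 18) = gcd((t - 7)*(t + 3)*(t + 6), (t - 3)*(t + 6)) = t + 6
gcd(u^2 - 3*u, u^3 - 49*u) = u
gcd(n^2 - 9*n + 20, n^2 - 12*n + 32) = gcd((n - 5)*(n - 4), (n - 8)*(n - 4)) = n - 4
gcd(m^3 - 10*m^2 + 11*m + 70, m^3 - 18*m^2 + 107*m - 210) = m^2 - 12*m + 35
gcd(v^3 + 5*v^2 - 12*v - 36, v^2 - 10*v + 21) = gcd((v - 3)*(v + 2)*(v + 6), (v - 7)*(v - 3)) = v - 3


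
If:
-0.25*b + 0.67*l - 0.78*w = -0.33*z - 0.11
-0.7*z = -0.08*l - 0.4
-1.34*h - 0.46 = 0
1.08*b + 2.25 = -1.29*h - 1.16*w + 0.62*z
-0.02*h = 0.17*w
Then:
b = -1.45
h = -0.34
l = -0.89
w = 0.04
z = 0.47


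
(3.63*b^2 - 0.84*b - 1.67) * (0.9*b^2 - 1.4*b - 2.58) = 3.267*b^4 - 5.838*b^3 - 9.6924*b^2 + 4.5052*b + 4.3086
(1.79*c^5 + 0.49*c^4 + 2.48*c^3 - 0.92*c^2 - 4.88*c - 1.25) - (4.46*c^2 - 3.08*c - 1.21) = 1.79*c^5 + 0.49*c^4 + 2.48*c^3 - 5.38*c^2 - 1.8*c - 0.04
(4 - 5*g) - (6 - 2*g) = -3*g - 2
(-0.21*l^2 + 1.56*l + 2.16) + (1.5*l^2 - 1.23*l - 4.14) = 1.29*l^2 + 0.33*l - 1.98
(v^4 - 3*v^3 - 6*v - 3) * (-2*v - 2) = -2*v^5 + 4*v^4 + 6*v^3 + 12*v^2 + 18*v + 6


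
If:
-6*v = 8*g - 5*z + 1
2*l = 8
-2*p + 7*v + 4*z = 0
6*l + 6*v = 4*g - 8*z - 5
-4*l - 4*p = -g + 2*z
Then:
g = 99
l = 4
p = -1241/52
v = -1503/26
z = 1160/13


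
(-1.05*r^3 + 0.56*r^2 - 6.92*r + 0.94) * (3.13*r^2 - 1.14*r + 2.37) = -3.2865*r^5 + 2.9498*r^4 - 24.7865*r^3 + 12.1582*r^2 - 17.472*r + 2.2278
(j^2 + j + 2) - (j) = j^2 + 2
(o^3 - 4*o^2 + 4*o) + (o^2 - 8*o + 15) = o^3 - 3*o^2 - 4*o + 15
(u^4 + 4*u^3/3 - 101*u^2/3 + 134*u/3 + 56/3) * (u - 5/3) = u^5 - u^4/3 - 323*u^3/9 + 907*u^2/9 - 502*u/9 - 280/9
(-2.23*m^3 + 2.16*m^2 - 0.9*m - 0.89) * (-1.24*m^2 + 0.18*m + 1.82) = 2.7652*m^5 - 3.0798*m^4 - 2.5538*m^3 + 4.8728*m^2 - 1.7982*m - 1.6198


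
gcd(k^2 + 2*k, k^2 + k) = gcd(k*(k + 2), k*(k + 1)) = k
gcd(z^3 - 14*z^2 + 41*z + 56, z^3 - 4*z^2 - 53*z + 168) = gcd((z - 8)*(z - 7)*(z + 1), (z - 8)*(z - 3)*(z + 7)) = z - 8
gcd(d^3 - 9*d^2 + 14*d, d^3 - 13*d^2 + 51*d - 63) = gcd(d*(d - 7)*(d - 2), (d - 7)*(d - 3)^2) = d - 7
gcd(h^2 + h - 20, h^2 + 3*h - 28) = h - 4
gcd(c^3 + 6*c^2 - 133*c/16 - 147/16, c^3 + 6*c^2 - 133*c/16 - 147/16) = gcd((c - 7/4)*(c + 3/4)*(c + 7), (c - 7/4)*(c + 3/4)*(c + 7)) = c^3 + 6*c^2 - 133*c/16 - 147/16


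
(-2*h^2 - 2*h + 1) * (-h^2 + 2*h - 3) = 2*h^4 - 2*h^3 + h^2 + 8*h - 3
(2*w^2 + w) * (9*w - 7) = 18*w^3 - 5*w^2 - 7*w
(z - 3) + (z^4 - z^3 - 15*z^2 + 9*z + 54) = z^4 - z^3 - 15*z^2 + 10*z + 51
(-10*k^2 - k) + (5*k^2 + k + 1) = 1 - 5*k^2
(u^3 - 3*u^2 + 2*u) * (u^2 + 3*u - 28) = u^5 - 35*u^3 + 90*u^2 - 56*u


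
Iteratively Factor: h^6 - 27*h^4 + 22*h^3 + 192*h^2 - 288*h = (h - 2)*(h^5 + 2*h^4 - 23*h^3 - 24*h^2 + 144*h) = (h - 3)*(h - 2)*(h^4 + 5*h^3 - 8*h^2 - 48*h) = (h - 3)*(h - 2)*(h + 4)*(h^3 + h^2 - 12*h) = h*(h - 3)*(h - 2)*(h + 4)*(h^2 + h - 12) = h*(h - 3)^2*(h - 2)*(h + 4)*(h + 4)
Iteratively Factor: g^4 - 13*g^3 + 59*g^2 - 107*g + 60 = (g - 3)*(g^3 - 10*g^2 + 29*g - 20) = (g - 5)*(g - 3)*(g^2 - 5*g + 4) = (g - 5)*(g - 3)*(g - 1)*(g - 4)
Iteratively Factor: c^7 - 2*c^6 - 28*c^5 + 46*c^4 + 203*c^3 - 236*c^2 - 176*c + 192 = (c - 1)*(c^6 - c^5 - 29*c^4 + 17*c^3 + 220*c^2 - 16*c - 192) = (c - 1)*(c + 3)*(c^5 - 4*c^4 - 17*c^3 + 68*c^2 + 16*c - 64) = (c - 4)*(c - 1)*(c + 3)*(c^4 - 17*c^2 + 16) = (c - 4)^2*(c - 1)*(c + 3)*(c^3 + 4*c^2 - c - 4) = (c - 4)^2*(c - 1)*(c + 1)*(c + 3)*(c^2 + 3*c - 4) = (c - 4)^2*(c - 1)^2*(c + 1)*(c + 3)*(c + 4)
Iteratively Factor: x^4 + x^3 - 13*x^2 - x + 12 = (x - 1)*(x^3 + 2*x^2 - 11*x - 12) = (x - 1)*(x + 4)*(x^2 - 2*x - 3) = (x - 3)*(x - 1)*(x + 4)*(x + 1)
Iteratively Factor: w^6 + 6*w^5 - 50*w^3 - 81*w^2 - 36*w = (w)*(w^5 + 6*w^4 - 50*w^2 - 81*w - 36) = w*(w + 4)*(w^4 + 2*w^3 - 8*w^2 - 18*w - 9) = w*(w + 1)*(w + 4)*(w^3 + w^2 - 9*w - 9) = w*(w + 1)^2*(w + 4)*(w^2 - 9) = w*(w + 1)^2*(w + 3)*(w + 4)*(w - 3)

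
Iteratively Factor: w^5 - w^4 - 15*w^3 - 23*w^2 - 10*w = (w + 2)*(w^4 - 3*w^3 - 9*w^2 - 5*w) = (w + 1)*(w + 2)*(w^3 - 4*w^2 - 5*w) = (w + 1)^2*(w + 2)*(w^2 - 5*w) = w*(w + 1)^2*(w + 2)*(w - 5)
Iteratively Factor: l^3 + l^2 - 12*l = (l + 4)*(l^2 - 3*l) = (l - 3)*(l + 4)*(l)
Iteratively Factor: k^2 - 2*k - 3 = (k + 1)*(k - 3)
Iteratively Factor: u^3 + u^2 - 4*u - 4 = (u - 2)*(u^2 + 3*u + 2) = (u - 2)*(u + 1)*(u + 2)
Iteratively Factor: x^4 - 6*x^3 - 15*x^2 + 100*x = (x - 5)*(x^3 - x^2 - 20*x) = (x - 5)*(x + 4)*(x^2 - 5*x) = x*(x - 5)*(x + 4)*(x - 5)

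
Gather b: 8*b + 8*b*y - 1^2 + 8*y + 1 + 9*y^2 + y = b*(8*y + 8) + 9*y^2 + 9*y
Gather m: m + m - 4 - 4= 2*m - 8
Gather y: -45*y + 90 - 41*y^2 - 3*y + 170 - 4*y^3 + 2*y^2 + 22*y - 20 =-4*y^3 - 39*y^2 - 26*y + 240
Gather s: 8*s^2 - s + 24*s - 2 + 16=8*s^2 + 23*s + 14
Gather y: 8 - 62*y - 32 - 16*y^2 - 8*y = -16*y^2 - 70*y - 24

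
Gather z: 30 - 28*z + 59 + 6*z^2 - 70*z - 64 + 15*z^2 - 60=21*z^2 - 98*z - 35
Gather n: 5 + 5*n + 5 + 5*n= 10*n + 10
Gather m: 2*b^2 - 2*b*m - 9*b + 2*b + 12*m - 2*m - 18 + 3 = 2*b^2 - 7*b + m*(10 - 2*b) - 15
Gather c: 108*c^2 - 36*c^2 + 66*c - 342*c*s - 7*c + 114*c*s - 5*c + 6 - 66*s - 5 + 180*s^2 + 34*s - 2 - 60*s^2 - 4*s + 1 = 72*c^2 + c*(54 - 228*s) + 120*s^2 - 36*s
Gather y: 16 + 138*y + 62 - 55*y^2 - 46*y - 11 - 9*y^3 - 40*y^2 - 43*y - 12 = -9*y^3 - 95*y^2 + 49*y + 55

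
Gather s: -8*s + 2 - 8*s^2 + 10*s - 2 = -8*s^2 + 2*s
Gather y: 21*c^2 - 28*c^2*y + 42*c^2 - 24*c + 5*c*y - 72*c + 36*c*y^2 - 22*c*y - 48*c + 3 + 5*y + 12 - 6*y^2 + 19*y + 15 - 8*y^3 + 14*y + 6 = 63*c^2 - 144*c - 8*y^3 + y^2*(36*c - 6) + y*(-28*c^2 - 17*c + 38) + 36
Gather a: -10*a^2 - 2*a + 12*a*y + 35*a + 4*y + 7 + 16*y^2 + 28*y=-10*a^2 + a*(12*y + 33) + 16*y^2 + 32*y + 7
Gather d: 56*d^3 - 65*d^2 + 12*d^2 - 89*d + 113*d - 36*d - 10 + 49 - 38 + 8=56*d^3 - 53*d^2 - 12*d + 9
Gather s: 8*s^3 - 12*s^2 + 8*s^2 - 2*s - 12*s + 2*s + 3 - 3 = 8*s^3 - 4*s^2 - 12*s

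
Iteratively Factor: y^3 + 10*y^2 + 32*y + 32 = (y + 4)*(y^2 + 6*y + 8) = (y + 4)^2*(y + 2)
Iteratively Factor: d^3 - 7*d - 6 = (d + 2)*(d^2 - 2*d - 3) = (d + 1)*(d + 2)*(d - 3)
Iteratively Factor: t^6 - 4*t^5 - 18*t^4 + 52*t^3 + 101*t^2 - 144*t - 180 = (t + 2)*(t^5 - 6*t^4 - 6*t^3 + 64*t^2 - 27*t - 90) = (t + 2)*(t + 3)*(t^4 - 9*t^3 + 21*t^2 + t - 30) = (t - 3)*(t + 2)*(t + 3)*(t^3 - 6*t^2 + 3*t + 10) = (t - 3)*(t + 1)*(t + 2)*(t + 3)*(t^2 - 7*t + 10) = (t - 3)*(t - 2)*(t + 1)*(t + 2)*(t + 3)*(t - 5)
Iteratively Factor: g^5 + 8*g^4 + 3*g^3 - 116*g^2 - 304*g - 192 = (g + 3)*(g^4 + 5*g^3 - 12*g^2 - 80*g - 64) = (g + 3)*(g + 4)*(g^3 + g^2 - 16*g - 16) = (g + 1)*(g + 3)*(g + 4)*(g^2 - 16) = (g - 4)*(g + 1)*(g + 3)*(g + 4)*(g + 4)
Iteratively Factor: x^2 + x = (x)*(x + 1)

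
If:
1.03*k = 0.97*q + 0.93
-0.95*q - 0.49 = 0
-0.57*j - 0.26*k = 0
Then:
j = -0.19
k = 0.42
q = -0.52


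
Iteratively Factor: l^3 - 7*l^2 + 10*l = (l - 5)*(l^2 - 2*l) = (l - 5)*(l - 2)*(l)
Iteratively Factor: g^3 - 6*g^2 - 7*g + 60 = (g + 3)*(g^2 - 9*g + 20) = (g - 5)*(g + 3)*(g - 4)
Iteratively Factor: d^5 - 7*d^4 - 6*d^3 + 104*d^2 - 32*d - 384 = (d - 4)*(d^4 - 3*d^3 - 18*d^2 + 32*d + 96) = (d - 4)*(d + 2)*(d^3 - 5*d^2 - 8*d + 48) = (d - 4)^2*(d + 2)*(d^2 - d - 12) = (d - 4)^2*(d + 2)*(d + 3)*(d - 4)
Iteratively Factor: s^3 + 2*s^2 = (s + 2)*(s^2) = s*(s + 2)*(s)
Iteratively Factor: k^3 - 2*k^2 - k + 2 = (k + 1)*(k^2 - 3*k + 2) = (k - 2)*(k + 1)*(k - 1)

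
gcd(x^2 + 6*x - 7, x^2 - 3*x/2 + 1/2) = x - 1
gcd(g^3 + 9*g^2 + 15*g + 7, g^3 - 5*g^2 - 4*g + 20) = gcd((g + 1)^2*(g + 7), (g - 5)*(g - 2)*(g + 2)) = 1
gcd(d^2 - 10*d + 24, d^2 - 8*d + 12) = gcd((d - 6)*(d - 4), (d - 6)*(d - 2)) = d - 6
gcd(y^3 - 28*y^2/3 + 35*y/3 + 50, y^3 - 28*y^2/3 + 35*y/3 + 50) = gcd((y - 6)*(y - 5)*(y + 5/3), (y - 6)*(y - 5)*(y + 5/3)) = y^3 - 28*y^2/3 + 35*y/3 + 50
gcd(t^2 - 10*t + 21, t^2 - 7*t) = t - 7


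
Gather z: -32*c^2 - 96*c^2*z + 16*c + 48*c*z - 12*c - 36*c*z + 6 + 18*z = -32*c^2 + 4*c + z*(-96*c^2 + 12*c + 18) + 6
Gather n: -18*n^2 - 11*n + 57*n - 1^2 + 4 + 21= -18*n^2 + 46*n + 24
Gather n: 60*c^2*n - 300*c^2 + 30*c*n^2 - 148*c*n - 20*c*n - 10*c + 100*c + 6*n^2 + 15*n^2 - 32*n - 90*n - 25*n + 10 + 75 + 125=-300*c^2 + 90*c + n^2*(30*c + 21) + n*(60*c^2 - 168*c - 147) + 210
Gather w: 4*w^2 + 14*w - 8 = 4*w^2 + 14*w - 8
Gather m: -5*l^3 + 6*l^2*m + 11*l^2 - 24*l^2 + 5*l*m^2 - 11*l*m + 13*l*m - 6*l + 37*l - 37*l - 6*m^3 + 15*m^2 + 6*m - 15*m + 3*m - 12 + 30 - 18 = -5*l^3 - 13*l^2 - 6*l - 6*m^3 + m^2*(5*l + 15) + m*(6*l^2 + 2*l - 6)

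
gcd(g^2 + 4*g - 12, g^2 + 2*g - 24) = g + 6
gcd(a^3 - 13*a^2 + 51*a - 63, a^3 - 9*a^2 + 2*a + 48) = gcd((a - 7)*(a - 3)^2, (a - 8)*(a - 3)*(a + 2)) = a - 3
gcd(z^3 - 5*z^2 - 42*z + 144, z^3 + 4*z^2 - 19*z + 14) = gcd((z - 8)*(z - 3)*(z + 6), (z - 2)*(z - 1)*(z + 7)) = 1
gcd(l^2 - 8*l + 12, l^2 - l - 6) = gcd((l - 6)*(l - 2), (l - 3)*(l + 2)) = 1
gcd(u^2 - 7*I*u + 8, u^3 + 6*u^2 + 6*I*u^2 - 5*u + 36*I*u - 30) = u + I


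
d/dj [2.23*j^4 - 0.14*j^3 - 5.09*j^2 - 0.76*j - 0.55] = 8.92*j^3 - 0.42*j^2 - 10.18*j - 0.76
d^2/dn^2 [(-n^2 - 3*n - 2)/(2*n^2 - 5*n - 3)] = 4*(-11*n^3 - 21*n^2 + 3*n - 13)/(8*n^6 - 60*n^5 + 114*n^4 + 55*n^3 - 171*n^2 - 135*n - 27)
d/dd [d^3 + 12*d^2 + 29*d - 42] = 3*d^2 + 24*d + 29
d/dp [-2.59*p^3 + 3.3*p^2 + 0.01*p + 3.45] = -7.77*p^2 + 6.6*p + 0.01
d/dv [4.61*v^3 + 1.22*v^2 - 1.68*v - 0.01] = 13.83*v^2 + 2.44*v - 1.68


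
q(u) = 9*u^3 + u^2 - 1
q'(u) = 27*u^2 + 2*u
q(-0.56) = -2.27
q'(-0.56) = 7.35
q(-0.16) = -1.01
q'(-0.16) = 0.37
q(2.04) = 79.57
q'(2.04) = 116.44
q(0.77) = 3.70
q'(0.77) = 17.55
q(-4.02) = -569.52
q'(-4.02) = 428.29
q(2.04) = 79.57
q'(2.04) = 116.44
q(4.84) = 1042.84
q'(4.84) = 642.17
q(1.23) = 17.26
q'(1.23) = 43.31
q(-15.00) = -30151.00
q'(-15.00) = 6045.00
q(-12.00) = -15409.00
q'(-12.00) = 3864.00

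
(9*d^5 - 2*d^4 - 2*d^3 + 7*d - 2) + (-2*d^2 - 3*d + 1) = 9*d^5 - 2*d^4 - 2*d^3 - 2*d^2 + 4*d - 1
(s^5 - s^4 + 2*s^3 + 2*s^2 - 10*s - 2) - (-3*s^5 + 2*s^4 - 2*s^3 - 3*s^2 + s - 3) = 4*s^5 - 3*s^4 + 4*s^3 + 5*s^2 - 11*s + 1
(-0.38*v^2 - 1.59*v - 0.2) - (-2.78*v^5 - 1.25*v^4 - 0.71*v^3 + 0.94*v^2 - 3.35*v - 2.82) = 2.78*v^5 + 1.25*v^4 + 0.71*v^3 - 1.32*v^2 + 1.76*v + 2.62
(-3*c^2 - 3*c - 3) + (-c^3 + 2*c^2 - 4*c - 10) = -c^3 - c^2 - 7*c - 13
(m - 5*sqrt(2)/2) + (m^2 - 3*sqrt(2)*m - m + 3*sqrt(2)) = m^2 - 3*sqrt(2)*m + sqrt(2)/2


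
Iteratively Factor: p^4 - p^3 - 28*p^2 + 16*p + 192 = (p - 4)*(p^3 + 3*p^2 - 16*p - 48) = (p - 4)^2*(p^2 + 7*p + 12) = (p - 4)^2*(p + 3)*(p + 4)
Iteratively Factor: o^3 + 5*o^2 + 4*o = (o + 4)*(o^2 + o) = (o + 1)*(o + 4)*(o)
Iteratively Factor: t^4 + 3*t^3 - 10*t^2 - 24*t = (t + 4)*(t^3 - t^2 - 6*t) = (t - 3)*(t + 4)*(t^2 + 2*t) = (t - 3)*(t + 2)*(t + 4)*(t)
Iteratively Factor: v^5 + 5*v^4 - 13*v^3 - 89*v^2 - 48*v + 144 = (v + 3)*(v^4 + 2*v^3 - 19*v^2 - 32*v + 48) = (v - 4)*(v + 3)*(v^3 + 6*v^2 + 5*v - 12) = (v - 4)*(v + 3)*(v + 4)*(v^2 + 2*v - 3) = (v - 4)*(v + 3)^2*(v + 4)*(v - 1)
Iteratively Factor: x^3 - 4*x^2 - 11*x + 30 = (x - 5)*(x^2 + x - 6) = (x - 5)*(x + 3)*(x - 2)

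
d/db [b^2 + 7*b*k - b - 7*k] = 2*b + 7*k - 1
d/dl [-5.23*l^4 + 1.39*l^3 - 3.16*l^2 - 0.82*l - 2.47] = -20.92*l^3 + 4.17*l^2 - 6.32*l - 0.82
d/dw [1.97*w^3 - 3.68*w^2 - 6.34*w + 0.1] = 5.91*w^2 - 7.36*w - 6.34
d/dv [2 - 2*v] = -2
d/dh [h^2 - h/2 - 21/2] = 2*h - 1/2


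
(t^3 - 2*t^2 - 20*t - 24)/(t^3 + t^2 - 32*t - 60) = (t + 2)/(t + 5)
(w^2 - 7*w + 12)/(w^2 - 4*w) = (w - 3)/w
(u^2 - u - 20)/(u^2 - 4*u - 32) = (u - 5)/(u - 8)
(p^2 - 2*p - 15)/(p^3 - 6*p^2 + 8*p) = (p^2 - 2*p - 15)/(p*(p^2 - 6*p + 8))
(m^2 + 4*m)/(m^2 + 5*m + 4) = m/(m + 1)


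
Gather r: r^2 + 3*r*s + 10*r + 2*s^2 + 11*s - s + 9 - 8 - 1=r^2 + r*(3*s + 10) + 2*s^2 + 10*s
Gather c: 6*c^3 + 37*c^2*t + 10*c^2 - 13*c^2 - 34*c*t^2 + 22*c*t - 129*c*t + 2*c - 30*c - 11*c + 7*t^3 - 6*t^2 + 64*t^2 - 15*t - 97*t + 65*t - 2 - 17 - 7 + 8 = 6*c^3 + c^2*(37*t - 3) + c*(-34*t^2 - 107*t - 39) + 7*t^3 + 58*t^2 - 47*t - 18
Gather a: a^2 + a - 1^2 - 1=a^2 + a - 2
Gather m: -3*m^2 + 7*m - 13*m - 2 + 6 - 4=-3*m^2 - 6*m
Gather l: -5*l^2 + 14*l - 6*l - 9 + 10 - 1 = -5*l^2 + 8*l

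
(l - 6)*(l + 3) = l^2 - 3*l - 18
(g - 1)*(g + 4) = g^2 + 3*g - 4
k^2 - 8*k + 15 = (k - 5)*(k - 3)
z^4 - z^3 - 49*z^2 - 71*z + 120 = (z - 8)*(z - 1)*(z + 3)*(z + 5)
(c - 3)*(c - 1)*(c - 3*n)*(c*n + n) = c^4*n - 3*c^3*n^2 - 3*c^3*n + 9*c^2*n^2 - c^2*n + 3*c*n^2 + 3*c*n - 9*n^2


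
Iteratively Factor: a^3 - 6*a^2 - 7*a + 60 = (a - 4)*(a^2 - 2*a - 15) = (a - 5)*(a - 4)*(a + 3)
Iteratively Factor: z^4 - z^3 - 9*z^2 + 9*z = (z - 3)*(z^3 + 2*z^2 - 3*z) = z*(z - 3)*(z^2 + 2*z - 3) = z*(z - 3)*(z - 1)*(z + 3)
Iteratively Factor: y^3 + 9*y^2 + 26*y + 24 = (y + 2)*(y^2 + 7*y + 12) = (y + 2)*(y + 3)*(y + 4)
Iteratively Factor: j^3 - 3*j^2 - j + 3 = (j - 1)*(j^2 - 2*j - 3) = (j - 1)*(j + 1)*(j - 3)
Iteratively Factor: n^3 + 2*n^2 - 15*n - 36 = (n - 4)*(n^2 + 6*n + 9) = (n - 4)*(n + 3)*(n + 3)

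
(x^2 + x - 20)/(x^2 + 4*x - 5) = (x - 4)/(x - 1)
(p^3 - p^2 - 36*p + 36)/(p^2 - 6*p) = p + 5 - 6/p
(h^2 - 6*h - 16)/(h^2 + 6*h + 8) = (h - 8)/(h + 4)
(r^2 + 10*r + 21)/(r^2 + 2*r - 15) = (r^2 + 10*r + 21)/(r^2 + 2*r - 15)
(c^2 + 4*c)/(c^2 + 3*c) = (c + 4)/(c + 3)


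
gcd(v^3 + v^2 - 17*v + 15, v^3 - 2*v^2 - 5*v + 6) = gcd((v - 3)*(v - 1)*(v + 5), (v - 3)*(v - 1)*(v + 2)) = v^2 - 4*v + 3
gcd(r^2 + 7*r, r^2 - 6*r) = r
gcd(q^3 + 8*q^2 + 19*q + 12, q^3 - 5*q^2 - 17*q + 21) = q + 3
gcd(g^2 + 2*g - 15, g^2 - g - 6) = g - 3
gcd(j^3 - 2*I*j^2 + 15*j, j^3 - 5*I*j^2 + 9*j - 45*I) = j^2 - 2*I*j + 15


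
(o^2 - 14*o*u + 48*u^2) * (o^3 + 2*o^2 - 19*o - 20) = o^5 - 14*o^4*u + 2*o^4 + 48*o^3*u^2 - 28*o^3*u - 19*o^3 + 96*o^2*u^2 + 266*o^2*u - 20*o^2 - 912*o*u^2 + 280*o*u - 960*u^2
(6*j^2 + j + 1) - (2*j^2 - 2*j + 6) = 4*j^2 + 3*j - 5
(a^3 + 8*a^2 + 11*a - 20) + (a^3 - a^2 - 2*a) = 2*a^3 + 7*a^2 + 9*a - 20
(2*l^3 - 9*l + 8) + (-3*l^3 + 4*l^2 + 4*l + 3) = -l^3 + 4*l^2 - 5*l + 11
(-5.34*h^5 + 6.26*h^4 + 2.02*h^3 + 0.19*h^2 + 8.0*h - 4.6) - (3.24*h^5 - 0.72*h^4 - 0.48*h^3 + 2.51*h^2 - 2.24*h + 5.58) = -8.58*h^5 + 6.98*h^4 + 2.5*h^3 - 2.32*h^2 + 10.24*h - 10.18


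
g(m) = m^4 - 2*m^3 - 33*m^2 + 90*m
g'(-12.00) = -6894.00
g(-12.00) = 18360.00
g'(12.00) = 5346.00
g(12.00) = 13608.00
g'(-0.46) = 118.70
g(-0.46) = -48.14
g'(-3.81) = 33.14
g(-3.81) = -500.60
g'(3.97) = -16.30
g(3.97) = -39.55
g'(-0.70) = 131.89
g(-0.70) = -78.24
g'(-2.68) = 146.79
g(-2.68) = -388.13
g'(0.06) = 86.02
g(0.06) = 5.28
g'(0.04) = 87.35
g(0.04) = 3.55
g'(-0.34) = 111.59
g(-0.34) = -34.32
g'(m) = 4*m^3 - 6*m^2 - 66*m + 90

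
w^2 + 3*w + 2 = (w + 1)*(w + 2)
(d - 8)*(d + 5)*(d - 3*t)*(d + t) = d^4 - 2*d^3*t - 3*d^3 - 3*d^2*t^2 + 6*d^2*t - 40*d^2 + 9*d*t^2 + 80*d*t + 120*t^2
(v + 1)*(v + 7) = v^2 + 8*v + 7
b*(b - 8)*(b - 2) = b^3 - 10*b^2 + 16*b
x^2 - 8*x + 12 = (x - 6)*(x - 2)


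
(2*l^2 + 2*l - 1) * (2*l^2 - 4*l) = 4*l^4 - 4*l^3 - 10*l^2 + 4*l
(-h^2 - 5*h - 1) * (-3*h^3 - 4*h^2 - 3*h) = 3*h^5 + 19*h^4 + 26*h^3 + 19*h^2 + 3*h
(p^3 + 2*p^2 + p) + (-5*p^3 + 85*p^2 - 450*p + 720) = -4*p^3 + 87*p^2 - 449*p + 720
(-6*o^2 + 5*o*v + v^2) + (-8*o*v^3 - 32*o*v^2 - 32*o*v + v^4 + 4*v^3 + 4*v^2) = -6*o^2 - 8*o*v^3 - 32*o*v^2 - 27*o*v + v^4 + 4*v^3 + 5*v^2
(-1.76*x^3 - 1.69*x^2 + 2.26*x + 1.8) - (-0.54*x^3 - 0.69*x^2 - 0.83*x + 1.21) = -1.22*x^3 - 1.0*x^2 + 3.09*x + 0.59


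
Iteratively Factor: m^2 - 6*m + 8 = (m - 2)*(m - 4)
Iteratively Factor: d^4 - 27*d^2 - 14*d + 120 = (d + 3)*(d^3 - 3*d^2 - 18*d + 40) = (d - 2)*(d + 3)*(d^2 - d - 20) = (d - 2)*(d + 3)*(d + 4)*(d - 5)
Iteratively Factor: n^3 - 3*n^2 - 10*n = (n)*(n^2 - 3*n - 10) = n*(n + 2)*(n - 5)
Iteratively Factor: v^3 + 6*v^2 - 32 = (v - 2)*(v^2 + 8*v + 16) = (v - 2)*(v + 4)*(v + 4)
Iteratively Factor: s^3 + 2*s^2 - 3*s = (s + 3)*(s^2 - s) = s*(s + 3)*(s - 1)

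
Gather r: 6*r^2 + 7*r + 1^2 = 6*r^2 + 7*r + 1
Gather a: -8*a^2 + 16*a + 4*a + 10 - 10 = -8*a^2 + 20*a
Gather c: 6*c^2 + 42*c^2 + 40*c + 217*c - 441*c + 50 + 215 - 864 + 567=48*c^2 - 184*c - 32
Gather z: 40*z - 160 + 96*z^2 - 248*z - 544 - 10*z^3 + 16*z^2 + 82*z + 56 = -10*z^3 + 112*z^2 - 126*z - 648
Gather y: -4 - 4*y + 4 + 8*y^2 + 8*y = 8*y^2 + 4*y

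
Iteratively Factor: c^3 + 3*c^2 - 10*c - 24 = (c - 3)*(c^2 + 6*c + 8) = (c - 3)*(c + 4)*(c + 2)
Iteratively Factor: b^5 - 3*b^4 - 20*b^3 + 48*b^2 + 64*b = (b)*(b^4 - 3*b^3 - 20*b^2 + 48*b + 64) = b*(b + 4)*(b^3 - 7*b^2 + 8*b + 16) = b*(b - 4)*(b + 4)*(b^2 - 3*b - 4) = b*(b - 4)^2*(b + 4)*(b + 1)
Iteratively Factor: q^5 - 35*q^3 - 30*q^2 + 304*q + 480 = (q + 4)*(q^4 - 4*q^3 - 19*q^2 + 46*q + 120) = (q - 4)*(q + 4)*(q^3 - 19*q - 30) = (q - 4)*(q + 2)*(q + 4)*(q^2 - 2*q - 15) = (q - 4)*(q + 2)*(q + 3)*(q + 4)*(q - 5)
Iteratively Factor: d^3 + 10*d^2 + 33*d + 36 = (d + 3)*(d^2 + 7*d + 12) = (d + 3)^2*(d + 4)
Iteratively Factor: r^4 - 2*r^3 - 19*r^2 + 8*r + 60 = (r + 2)*(r^3 - 4*r^2 - 11*r + 30) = (r - 5)*(r + 2)*(r^2 + r - 6) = (r - 5)*(r - 2)*(r + 2)*(r + 3)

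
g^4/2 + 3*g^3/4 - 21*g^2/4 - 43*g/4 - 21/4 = (g/2 + 1/2)*(g - 7/2)*(g + 1)*(g + 3)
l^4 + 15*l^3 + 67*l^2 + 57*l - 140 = (l - 1)*(l + 4)*(l + 5)*(l + 7)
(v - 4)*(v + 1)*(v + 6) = v^3 + 3*v^2 - 22*v - 24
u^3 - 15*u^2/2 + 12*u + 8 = (u - 4)^2*(u + 1/2)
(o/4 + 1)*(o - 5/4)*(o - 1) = o^3/4 + 7*o^2/16 - 31*o/16 + 5/4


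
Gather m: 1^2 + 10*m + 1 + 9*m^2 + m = 9*m^2 + 11*m + 2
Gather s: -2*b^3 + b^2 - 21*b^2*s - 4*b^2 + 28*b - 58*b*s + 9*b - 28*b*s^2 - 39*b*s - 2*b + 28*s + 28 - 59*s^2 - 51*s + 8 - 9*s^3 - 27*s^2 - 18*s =-2*b^3 - 3*b^2 + 35*b - 9*s^3 + s^2*(-28*b - 86) + s*(-21*b^2 - 97*b - 41) + 36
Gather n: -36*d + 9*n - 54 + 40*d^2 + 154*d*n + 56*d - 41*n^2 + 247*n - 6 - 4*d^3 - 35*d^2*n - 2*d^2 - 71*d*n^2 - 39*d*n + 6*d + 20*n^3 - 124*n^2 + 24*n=-4*d^3 + 38*d^2 + 26*d + 20*n^3 + n^2*(-71*d - 165) + n*(-35*d^2 + 115*d + 280) - 60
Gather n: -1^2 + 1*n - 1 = n - 2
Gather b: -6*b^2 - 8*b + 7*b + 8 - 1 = -6*b^2 - b + 7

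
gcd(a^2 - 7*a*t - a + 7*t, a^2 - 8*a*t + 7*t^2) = -a + 7*t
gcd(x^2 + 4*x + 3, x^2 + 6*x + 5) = x + 1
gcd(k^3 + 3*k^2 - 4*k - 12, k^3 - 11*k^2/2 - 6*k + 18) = k + 2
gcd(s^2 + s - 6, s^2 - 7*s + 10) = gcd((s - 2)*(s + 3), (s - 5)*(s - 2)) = s - 2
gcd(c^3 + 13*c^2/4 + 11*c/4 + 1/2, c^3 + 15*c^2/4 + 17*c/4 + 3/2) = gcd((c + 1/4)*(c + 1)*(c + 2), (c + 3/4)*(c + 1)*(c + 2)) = c^2 + 3*c + 2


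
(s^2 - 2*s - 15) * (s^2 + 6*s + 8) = s^4 + 4*s^3 - 19*s^2 - 106*s - 120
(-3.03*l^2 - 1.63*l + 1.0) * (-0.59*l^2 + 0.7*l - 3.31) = 1.7877*l^4 - 1.1593*l^3 + 8.2983*l^2 + 6.0953*l - 3.31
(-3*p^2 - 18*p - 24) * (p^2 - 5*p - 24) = -3*p^4 - 3*p^3 + 138*p^2 + 552*p + 576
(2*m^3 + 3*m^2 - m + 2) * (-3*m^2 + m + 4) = -6*m^5 - 7*m^4 + 14*m^3 + 5*m^2 - 2*m + 8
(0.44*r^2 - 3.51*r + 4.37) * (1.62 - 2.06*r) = -0.9064*r^3 + 7.9434*r^2 - 14.6884*r + 7.0794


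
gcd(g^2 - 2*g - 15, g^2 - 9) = g + 3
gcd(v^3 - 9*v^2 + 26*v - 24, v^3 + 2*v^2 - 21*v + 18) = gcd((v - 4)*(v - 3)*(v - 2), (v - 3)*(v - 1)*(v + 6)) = v - 3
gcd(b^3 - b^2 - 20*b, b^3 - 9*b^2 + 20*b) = b^2 - 5*b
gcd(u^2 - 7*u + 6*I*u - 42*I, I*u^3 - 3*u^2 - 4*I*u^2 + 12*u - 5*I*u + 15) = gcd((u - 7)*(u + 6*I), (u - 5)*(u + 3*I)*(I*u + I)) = 1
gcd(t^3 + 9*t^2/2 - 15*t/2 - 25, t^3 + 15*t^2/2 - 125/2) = t^2 + 5*t/2 - 25/2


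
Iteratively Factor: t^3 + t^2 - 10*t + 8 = (t - 2)*(t^2 + 3*t - 4) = (t - 2)*(t - 1)*(t + 4)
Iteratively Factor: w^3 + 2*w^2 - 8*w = (w)*(w^2 + 2*w - 8) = w*(w - 2)*(w + 4)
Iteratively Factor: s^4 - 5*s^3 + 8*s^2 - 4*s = (s - 1)*(s^3 - 4*s^2 + 4*s) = s*(s - 1)*(s^2 - 4*s + 4) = s*(s - 2)*(s - 1)*(s - 2)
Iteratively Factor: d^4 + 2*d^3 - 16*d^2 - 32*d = (d + 4)*(d^3 - 2*d^2 - 8*d) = (d + 2)*(d + 4)*(d^2 - 4*d) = d*(d + 2)*(d + 4)*(d - 4)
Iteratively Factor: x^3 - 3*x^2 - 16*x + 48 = (x - 3)*(x^2 - 16) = (x - 3)*(x + 4)*(x - 4)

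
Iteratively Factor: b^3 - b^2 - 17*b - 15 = (b - 5)*(b^2 + 4*b + 3) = (b - 5)*(b + 3)*(b + 1)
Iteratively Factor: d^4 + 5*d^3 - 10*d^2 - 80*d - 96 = (d + 3)*(d^3 + 2*d^2 - 16*d - 32) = (d - 4)*(d + 3)*(d^2 + 6*d + 8) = (d - 4)*(d + 2)*(d + 3)*(d + 4)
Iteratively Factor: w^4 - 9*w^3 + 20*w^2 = (w - 5)*(w^3 - 4*w^2) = w*(w - 5)*(w^2 - 4*w) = w^2*(w - 5)*(w - 4)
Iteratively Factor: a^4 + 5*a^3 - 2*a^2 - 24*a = (a)*(a^3 + 5*a^2 - 2*a - 24) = a*(a + 3)*(a^2 + 2*a - 8) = a*(a - 2)*(a + 3)*(a + 4)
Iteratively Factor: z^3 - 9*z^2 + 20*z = (z - 5)*(z^2 - 4*z) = (z - 5)*(z - 4)*(z)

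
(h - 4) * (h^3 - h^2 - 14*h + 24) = h^4 - 5*h^3 - 10*h^2 + 80*h - 96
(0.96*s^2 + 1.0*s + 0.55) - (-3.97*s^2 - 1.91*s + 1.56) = 4.93*s^2 + 2.91*s - 1.01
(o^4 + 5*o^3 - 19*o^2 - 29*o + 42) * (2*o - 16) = 2*o^5 - 6*o^4 - 118*o^3 + 246*o^2 + 548*o - 672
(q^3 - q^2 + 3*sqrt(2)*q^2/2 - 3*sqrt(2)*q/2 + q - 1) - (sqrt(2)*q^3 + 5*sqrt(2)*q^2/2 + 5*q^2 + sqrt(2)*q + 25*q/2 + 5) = -sqrt(2)*q^3 + q^3 - 6*q^2 - sqrt(2)*q^2 - 23*q/2 - 5*sqrt(2)*q/2 - 6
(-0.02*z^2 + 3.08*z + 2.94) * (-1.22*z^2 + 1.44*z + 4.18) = 0.0244*z^4 - 3.7864*z^3 + 0.764800000000001*z^2 + 17.108*z + 12.2892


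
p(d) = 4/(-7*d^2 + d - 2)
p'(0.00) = -1.00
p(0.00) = -2.00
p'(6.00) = 0.01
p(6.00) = -0.02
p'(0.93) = 0.95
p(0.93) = -0.56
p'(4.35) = 0.01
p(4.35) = -0.03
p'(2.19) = 0.11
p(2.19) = -0.12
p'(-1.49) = -0.24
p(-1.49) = -0.21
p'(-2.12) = -0.10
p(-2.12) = -0.11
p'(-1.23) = -0.38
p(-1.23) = -0.29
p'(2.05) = 0.13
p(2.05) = -0.14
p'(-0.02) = -1.25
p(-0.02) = -1.98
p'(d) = 4*(14*d - 1)/(-7*d^2 + d - 2)^2 = 4*(14*d - 1)/(7*d^2 - d + 2)^2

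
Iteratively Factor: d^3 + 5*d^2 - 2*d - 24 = (d - 2)*(d^2 + 7*d + 12) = (d - 2)*(d + 4)*(d + 3)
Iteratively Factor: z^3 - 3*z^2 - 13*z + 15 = (z + 3)*(z^2 - 6*z + 5) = (z - 5)*(z + 3)*(z - 1)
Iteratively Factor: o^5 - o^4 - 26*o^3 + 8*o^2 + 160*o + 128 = (o + 4)*(o^4 - 5*o^3 - 6*o^2 + 32*o + 32) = (o + 2)*(o + 4)*(o^3 - 7*o^2 + 8*o + 16) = (o - 4)*(o + 2)*(o + 4)*(o^2 - 3*o - 4) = (o - 4)*(o + 1)*(o + 2)*(o + 4)*(o - 4)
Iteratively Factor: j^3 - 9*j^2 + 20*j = (j - 5)*(j^2 - 4*j) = j*(j - 5)*(j - 4)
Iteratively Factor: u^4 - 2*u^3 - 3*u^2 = (u + 1)*(u^3 - 3*u^2) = u*(u + 1)*(u^2 - 3*u) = u*(u - 3)*(u + 1)*(u)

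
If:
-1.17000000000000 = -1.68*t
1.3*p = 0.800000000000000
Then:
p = 0.62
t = 0.70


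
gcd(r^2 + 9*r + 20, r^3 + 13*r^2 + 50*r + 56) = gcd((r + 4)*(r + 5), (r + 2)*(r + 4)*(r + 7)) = r + 4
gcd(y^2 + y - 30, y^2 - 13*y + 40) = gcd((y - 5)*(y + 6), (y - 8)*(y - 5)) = y - 5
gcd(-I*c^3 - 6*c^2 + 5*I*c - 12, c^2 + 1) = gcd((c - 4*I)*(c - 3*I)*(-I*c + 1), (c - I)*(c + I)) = c + I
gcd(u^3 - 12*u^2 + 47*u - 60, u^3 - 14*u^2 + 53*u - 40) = u - 5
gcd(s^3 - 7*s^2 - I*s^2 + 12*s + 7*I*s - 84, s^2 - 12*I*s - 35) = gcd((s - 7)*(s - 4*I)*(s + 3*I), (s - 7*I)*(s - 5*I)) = 1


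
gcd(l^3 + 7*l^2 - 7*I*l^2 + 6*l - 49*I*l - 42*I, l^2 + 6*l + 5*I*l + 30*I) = l + 6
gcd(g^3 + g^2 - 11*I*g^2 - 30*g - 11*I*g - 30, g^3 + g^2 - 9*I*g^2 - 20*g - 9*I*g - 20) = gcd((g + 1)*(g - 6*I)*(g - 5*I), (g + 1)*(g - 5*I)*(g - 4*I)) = g^2 + g*(1 - 5*I) - 5*I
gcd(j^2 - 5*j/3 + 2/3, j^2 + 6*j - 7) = j - 1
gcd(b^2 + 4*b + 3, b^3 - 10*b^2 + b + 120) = b + 3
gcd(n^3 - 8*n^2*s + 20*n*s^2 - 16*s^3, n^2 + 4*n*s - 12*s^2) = -n + 2*s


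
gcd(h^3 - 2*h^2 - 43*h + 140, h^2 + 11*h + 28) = h + 7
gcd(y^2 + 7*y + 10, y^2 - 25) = y + 5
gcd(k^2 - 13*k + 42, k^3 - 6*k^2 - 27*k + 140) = k - 7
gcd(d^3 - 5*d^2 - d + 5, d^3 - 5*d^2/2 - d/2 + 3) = d + 1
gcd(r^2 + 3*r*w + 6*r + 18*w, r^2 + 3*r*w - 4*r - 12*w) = r + 3*w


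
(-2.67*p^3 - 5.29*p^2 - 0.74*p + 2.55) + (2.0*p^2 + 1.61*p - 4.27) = -2.67*p^3 - 3.29*p^2 + 0.87*p - 1.72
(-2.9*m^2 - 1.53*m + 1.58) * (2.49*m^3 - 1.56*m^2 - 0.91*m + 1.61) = -7.221*m^5 + 0.7143*m^4 + 8.96*m^3 - 5.7415*m^2 - 3.9011*m + 2.5438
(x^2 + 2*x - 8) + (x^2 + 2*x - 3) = 2*x^2 + 4*x - 11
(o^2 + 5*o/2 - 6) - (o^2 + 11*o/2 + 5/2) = -3*o - 17/2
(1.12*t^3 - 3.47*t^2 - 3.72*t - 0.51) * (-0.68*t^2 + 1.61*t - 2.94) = -0.7616*t^5 + 4.1628*t^4 - 6.3499*t^3 + 4.5594*t^2 + 10.1157*t + 1.4994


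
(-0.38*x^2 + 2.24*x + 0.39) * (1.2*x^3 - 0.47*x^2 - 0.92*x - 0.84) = -0.456*x^5 + 2.8666*x^4 - 0.2352*x^3 - 1.9249*x^2 - 2.2404*x - 0.3276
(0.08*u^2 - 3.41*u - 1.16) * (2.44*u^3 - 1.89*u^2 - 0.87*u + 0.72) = 0.1952*u^5 - 8.4716*u^4 + 3.5449*u^3 + 5.2167*u^2 - 1.446*u - 0.8352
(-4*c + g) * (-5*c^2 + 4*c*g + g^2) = 20*c^3 - 21*c^2*g + g^3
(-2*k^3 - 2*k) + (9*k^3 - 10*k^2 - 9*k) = 7*k^3 - 10*k^2 - 11*k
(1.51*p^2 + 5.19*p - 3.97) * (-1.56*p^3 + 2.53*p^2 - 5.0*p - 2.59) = -2.3556*p^5 - 4.2761*p^4 + 11.7739*p^3 - 39.905*p^2 + 6.4079*p + 10.2823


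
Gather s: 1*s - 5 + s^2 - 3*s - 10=s^2 - 2*s - 15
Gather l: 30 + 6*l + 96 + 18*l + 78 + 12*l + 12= 36*l + 216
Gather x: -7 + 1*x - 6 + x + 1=2*x - 12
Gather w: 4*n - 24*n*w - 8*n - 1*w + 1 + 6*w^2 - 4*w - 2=-4*n + 6*w^2 + w*(-24*n - 5) - 1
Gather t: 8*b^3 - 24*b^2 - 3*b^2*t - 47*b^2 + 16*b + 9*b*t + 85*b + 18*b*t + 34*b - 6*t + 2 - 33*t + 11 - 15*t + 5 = 8*b^3 - 71*b^2 + 135*b + t*(-3*b^2 + 27*b - 54) + 18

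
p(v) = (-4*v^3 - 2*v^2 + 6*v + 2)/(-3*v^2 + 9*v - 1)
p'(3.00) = -840.00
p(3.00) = 106.00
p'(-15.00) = 1.30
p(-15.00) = -15.98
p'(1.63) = -5.95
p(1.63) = -1.90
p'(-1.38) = 0.57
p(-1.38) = -0.02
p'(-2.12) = 0.82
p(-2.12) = -0.55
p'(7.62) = 0.83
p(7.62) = 17.24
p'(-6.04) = 1.18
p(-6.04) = -4.70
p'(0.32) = -8.04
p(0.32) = 2.28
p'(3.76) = -13.35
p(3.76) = 22.60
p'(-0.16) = -4.10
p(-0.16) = -0.40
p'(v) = (6*v - 9)*(-4*v^3 - 2*v^2 + 6*v + 2)/(-3*v^2 + 9*v - 1)^2 + (-12*v^2 - 4*v + 6)/(-3*v^2 + 9*v - 1)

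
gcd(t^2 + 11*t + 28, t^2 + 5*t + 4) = t + 4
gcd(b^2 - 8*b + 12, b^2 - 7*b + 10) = b - 2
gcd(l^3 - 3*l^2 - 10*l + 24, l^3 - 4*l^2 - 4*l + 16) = l^2 - 6*l + 8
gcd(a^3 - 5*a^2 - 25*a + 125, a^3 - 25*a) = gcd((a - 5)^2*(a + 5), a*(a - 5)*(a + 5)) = a^2 - 25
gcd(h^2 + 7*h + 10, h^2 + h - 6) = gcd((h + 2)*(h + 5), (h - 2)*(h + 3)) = 1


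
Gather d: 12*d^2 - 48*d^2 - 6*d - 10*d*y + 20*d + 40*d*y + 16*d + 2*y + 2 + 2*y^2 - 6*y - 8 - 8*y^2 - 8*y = -36*d^2 + d*(30*y + 30) - 6*y^2 - 12*y - 6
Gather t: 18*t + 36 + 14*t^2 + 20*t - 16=14*t^2 + 38*t + 20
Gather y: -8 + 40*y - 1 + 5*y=45*y - 9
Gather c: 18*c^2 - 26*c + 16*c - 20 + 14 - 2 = 18*c^2 - 10*c - 8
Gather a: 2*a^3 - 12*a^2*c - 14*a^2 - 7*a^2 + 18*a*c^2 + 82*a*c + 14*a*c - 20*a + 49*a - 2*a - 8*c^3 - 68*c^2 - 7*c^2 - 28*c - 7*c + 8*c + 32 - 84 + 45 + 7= 2*a^3 + a^2*(-12*c - 21) + a*(18*c^2 + 96*c + 27) - 8*c^3 - 75*c^2 - 27*c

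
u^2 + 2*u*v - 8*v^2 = (u - 2*v)*(u + 4*v)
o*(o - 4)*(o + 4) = o^3 - 16*o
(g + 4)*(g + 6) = g^2 + 10*g + 24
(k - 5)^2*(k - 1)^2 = k^4 - 12*k^3 + 46*k^2 - 60*k + 25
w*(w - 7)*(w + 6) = w^3 - w^2 - 42*w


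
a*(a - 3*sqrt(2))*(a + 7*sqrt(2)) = a^3 + 4*sqrt(2)*a^2 - 42*a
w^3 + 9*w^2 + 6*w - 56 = (w - 2)*(w + 4)*(w + 7)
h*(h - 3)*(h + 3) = h^3 - 9*h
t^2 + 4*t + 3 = (t + 1)*(t + 3)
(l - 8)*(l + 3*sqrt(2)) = l^2 - 8*l + 3*sqrt(2)*l - 24*sqrt(2)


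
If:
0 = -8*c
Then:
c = 0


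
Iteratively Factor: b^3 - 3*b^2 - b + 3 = (b - 1)*(b^2 - 2*b - 3) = (b - 1)*(b + 1)*(b - 3)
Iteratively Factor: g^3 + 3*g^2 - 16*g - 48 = (g + 4)*(g^2 - g - 12) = (g + 3)*(g + 4)*(g - 4)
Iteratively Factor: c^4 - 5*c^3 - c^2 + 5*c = (c - 5)*(c^3 - c) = c*(c - 5)*(c^2 - 1) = c*(c - 5)*(c - 1)*(c + 1)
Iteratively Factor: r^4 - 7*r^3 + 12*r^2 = (r)*(r^3 - 7*r^2 + 12*r) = r*(r - 4)*(r^2 - 3*r) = r*(r - 4)*(r - 3)*(r)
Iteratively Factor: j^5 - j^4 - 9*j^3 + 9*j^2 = (j - 1)*(j^4 - 9*j^2) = j*(j - 1)*(j^3 - 9*j) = j*(j - 1)*(j + 3)*(j^2 - 3*j) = j^2*(j - 1)*(j + 3)*(j - 3)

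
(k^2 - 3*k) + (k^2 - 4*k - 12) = 2*k^2 - 7*k - 12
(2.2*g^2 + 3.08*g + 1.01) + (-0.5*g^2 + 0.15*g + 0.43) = 1.7*g^2 + 3.23*g + 1.44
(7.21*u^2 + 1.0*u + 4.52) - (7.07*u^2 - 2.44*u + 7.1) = 0.14*u^2 + 3.44*u - 2.58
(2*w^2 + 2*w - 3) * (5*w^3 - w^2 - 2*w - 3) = 10*w^5 + 8*w^4 - 21*w^3 - 7*w^2 + 9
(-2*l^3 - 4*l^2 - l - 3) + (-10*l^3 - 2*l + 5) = -12*l^3 - 4*l^2 - 3*l + 2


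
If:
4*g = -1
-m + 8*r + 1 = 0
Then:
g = -1/4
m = 8*r + 1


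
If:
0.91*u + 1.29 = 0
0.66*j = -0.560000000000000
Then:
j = -0.85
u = -1.42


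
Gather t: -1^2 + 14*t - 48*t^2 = -48*t^2 + 14*t - 1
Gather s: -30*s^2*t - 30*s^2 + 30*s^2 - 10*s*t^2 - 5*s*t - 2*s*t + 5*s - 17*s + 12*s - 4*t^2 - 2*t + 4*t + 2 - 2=-30*s^2*t + s*(-10*t^2 - 7*t) - 4*t^2 + 2*t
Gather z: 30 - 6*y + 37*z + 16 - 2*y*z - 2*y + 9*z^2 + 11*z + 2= -8*y + 9*z^2 + z*(48 - 2*y) + 48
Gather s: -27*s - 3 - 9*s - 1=-36*s - 4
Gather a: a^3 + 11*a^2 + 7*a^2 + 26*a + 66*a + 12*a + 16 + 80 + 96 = a^3 + 18*a^2 + 104*a + 192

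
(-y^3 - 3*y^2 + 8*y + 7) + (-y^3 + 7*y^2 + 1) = -2*y^3 + 4*y^2 + 8*y + 8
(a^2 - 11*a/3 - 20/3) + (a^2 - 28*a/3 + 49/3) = 2*a^2 - 13*a + 29/3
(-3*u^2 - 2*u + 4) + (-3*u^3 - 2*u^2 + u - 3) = -3*u^3 - 5*u^2 - u + 1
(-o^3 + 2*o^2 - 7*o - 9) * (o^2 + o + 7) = -o^5 + o^4 - 12*o^3 - 2*o^2 - 58*o - 63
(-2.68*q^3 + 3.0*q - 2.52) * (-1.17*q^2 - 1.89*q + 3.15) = 3.1356*q^5 + 5.0652*q^4 - 11.952*q^3 - 2.7216*q^2 + 14.2128*q - 7.938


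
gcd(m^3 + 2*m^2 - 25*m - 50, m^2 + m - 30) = m - 5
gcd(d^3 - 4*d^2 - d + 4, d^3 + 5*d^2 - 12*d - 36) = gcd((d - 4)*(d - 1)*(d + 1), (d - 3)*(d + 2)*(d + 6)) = 1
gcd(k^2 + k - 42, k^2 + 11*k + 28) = k + 7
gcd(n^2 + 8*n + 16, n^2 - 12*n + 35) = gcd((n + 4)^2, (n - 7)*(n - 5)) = 1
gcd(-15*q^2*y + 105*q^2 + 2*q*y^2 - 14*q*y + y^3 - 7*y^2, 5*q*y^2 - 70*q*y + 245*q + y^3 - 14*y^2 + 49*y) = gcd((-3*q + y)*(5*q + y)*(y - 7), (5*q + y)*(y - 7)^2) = 5*q*y - 35*q + y^2 - 7*y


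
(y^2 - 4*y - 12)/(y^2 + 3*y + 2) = (y - 6)/(y + 1)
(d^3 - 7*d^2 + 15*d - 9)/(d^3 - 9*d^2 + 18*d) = (d^2 - 4*d + 3)/(d*(d - 6))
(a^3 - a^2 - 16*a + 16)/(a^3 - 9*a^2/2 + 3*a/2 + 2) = 2*(a + 4)/(2*a + 1)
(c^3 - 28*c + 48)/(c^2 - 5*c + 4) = (c^2 + 4*c - 12)/(c - 1)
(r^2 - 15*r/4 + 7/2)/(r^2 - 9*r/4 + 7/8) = 2*(r - 2)/(2*r - 1)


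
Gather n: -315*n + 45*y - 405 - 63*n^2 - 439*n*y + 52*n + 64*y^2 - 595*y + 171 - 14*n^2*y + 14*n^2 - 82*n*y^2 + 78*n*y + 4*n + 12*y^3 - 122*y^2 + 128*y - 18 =n^2*(-14*y - 49) + n*(-82*y^2 - 361*y - 259) + 12*y^3 - 58*y^2 - 422*y - 252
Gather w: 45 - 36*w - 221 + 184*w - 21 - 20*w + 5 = 128*w - 192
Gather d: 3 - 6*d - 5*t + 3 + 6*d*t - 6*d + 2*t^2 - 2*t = d*(6*t - 12) + 2*t^2 - 7*t + 6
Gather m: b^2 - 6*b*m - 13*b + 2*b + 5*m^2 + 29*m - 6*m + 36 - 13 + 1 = b^2 - 11*b + 5*m^2 + m*(23 - 6*b) + 24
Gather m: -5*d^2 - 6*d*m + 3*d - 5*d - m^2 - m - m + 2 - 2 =-5*d^2 - 2*d - m^2 + m*(-6*d - 2)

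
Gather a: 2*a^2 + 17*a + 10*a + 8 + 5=2*a^2 + 27*a + 13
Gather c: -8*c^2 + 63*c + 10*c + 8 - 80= -8*c^2 + 73*c - 72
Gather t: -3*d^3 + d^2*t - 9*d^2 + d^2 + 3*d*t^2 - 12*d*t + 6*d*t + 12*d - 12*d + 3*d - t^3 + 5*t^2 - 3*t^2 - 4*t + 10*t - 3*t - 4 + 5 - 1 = -3*d^3 - 8*d^2 + 3*d - t^3 + t^2*(3*d + 2) + t*(d^2 - 6*d + 3)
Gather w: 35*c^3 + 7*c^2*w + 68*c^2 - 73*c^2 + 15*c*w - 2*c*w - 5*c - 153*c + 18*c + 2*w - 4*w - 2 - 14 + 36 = 35*c^3 - 5*c^2 - 140*c + w*(7*c^2 + 13*c - 2) + 20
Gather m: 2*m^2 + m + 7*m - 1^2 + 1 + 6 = 2*m^2 + 8*m + 6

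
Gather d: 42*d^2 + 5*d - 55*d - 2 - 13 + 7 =42*d^2 - 50*d - 8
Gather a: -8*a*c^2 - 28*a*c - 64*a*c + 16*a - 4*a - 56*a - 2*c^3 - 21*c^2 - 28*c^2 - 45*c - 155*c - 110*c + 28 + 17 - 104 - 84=a*(-8*c^2 - 92*c - 44) - 2*c^3 - 49*c^2 - 310*c - 143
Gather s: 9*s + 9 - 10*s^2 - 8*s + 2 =-10*s^2 + s + 11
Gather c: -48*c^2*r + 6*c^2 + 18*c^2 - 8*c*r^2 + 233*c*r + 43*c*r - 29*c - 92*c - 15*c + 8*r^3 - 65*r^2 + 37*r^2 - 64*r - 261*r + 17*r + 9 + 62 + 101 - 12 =c^2*(24 - 48*r) + c*(-8*r^2 + 276*r - 136) + 8*r^3 - 28*r^2 - 308*r + 160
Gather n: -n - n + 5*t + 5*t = -2*n + 10*t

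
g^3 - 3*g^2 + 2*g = g*(g - 2)*(g - 1)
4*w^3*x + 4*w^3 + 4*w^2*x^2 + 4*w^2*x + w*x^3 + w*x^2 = (2*w + x)^2*(w*x + w)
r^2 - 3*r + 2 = (r - 2)*(r - 1)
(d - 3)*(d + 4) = d^2 + d - 12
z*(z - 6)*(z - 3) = z^3 - 9*z^2 + 18*z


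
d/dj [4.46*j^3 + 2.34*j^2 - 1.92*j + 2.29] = 13.38*j^2 + 4.68*j - 1.92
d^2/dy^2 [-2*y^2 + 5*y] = -4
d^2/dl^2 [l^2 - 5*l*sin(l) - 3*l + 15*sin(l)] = 5*l*sin(l) - 15*sin(l) - 10*cos(l) + 2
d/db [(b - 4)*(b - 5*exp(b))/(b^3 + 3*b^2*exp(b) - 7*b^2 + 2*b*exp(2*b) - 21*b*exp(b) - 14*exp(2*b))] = ((b - 4)*(b - 5*exp(b))*(-3*b^2*exp(b) - 3*b^2 - 4*b*exp(2*b) + 15*b*exp(b) + 14*b + 26*exp(2*b) + 21*exp(b)) + (b - (b - 4)*(5*exp(b) - 1) - 5*exp(b))*(b^3 + 3*b^2*exp(b) - 7*b^2 + 2*b*exp(2*b) - 21*b*exp(b) - 14*exp(2*b)))/(b^3 + 3*b^2*exp(b) - 7*b^2 + 2*b*exp(2*b) - 21*b*exp(b) - 14*exp(2*b))^2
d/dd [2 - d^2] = -2*d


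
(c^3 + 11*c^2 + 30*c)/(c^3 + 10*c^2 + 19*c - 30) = c/(c - 1)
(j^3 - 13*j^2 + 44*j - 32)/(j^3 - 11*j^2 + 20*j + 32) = (j - 1)/(j + 1)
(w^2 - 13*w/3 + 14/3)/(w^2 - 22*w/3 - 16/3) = (-3*w^2 + 13*w - 14)/(-3*w^2 + 22*w + 16)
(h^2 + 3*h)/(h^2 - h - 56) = h*(h + 3)/(h^2 - h - 56)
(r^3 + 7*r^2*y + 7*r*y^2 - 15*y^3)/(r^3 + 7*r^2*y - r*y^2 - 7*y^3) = (r^2 + 8*r*y + 15*y^2)/(r^2 + 8*r*y + 7*y^2)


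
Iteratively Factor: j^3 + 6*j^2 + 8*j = (j + 4)*(j^2 + 2*j) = (j + 2)*(j + 4)*(j)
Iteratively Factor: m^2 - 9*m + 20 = (m - 5)*(m - 4)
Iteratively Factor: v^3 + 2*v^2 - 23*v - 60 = (v - 5)*(v^2 + 7*v + 12) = (v - 5)*(v + 4)*(v + 3)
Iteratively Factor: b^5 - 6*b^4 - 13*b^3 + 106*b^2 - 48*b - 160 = (b - 2)*(b^4 - 4*b^3 - 21*b^2 + 64*b + 80) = (b - 4)*(b - 2)*(b^3 - 21*b - 20) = (b - 4)*(b - 2)*(b + 4)*(b^2 - 4*b - 5) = (b - 5)*(b - 4)*(b - 2)*(b + 4)*(b + 1)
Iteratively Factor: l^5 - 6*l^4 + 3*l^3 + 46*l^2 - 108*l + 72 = (l + 3)*(l^4 - 9*l^3 + 30*l^2 - 44*l + 24) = (l - 2)*(l + 3)*(l^3 - 7*l^2 + 16*l - 12) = (l - 2)^2*(l + 3)*(l^2 - 5*l + 6) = (l - 3)*(l - 2)^2*(l + 3)*(l - 2)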